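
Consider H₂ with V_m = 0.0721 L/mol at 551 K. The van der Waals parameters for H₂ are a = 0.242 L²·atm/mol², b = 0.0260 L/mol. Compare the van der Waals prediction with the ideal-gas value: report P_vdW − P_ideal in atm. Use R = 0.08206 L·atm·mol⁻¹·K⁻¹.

Ideal: P_ideal = RT/V_m = (0.08206)(551)/0.0721 = 627.116 atm
vdW: P = RT/(V_m − b) − a/V_m² = 45.2151/0.0461000 − 0.242/0.00519841 = 980.805 − 46.5527 = 934.252 atm
ΔP = 934.252 − 627.116 = 307.1 atm

ΔP ≈ 307.1 atm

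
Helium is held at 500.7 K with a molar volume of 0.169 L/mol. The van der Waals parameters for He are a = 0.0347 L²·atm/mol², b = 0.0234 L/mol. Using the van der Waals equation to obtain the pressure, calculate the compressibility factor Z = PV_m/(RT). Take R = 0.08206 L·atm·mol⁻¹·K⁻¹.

Z ≈ 1.156

P = RT/(V_m − b) − a/V_m² = (0.08206)(500.7)/(0.169 − 0.0234) − 0.0347/(0.169)²
  = 41.087/0.14560 − 1.2149 = 282.19 − 1.2149 = 280.98 atm
Z = PV_m/(RT) = (280.98)(0.169)/((0.08206)(500.7)) = 47.486/41.087 = 1.156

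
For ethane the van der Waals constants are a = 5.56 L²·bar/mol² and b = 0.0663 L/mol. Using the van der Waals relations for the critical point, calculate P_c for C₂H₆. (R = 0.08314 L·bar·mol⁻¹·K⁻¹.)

For a van der Waals gas, P_c = a/(27b²).
P_c = 5.56/(27×(0.0663)²) = 5.56/0.11868 = 46.85 bar

P_c ≈ 46.85 bar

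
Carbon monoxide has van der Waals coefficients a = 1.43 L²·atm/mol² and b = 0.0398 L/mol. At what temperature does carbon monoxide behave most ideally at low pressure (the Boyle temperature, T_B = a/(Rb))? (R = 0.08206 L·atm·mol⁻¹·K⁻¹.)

T_B ≈ 437.8 K

For a van der Waals gas the second virial coefficient B₂ = b − a/(RT) vanishes at T_B = a/(Rb).
T_B = 1.43/(0.08206×0.0398) = 1.43/0.0032660 = 437.8 K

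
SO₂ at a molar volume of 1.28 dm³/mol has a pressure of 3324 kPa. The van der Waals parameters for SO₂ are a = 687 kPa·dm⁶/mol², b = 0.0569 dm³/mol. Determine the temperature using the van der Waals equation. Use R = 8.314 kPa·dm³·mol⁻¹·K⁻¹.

T ≈ 550.7 K

T = (P + a/V_m²)(V_m − b)/R
P + a/V_m² = 3324 + 687/(1.28)² = 3743.3 kPa
V_m − b = 1.28 − 0.0569 = 1.2231 dm³/mol
T = (3743.3)(1.2231)/8.314 = 550.7 K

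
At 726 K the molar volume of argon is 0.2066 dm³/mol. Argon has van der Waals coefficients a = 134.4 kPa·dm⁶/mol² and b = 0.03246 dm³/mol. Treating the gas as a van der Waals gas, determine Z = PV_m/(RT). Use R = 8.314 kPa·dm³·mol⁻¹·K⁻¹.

P = RT/(V_m − b) − a/V_m² = (8.314)(726)/(0.2066 − 0.03246) − 134.4/(0.2066)²
  = 6036.0/0.17414 − 3148.8 = 34662 − 3148.8 = 31513 kPa
Z = PV_m/(RT) = (31513)(0.2066)/((8.314)(726)) = 6510.6/6036.0 = 1.079

Z ≈ 1.079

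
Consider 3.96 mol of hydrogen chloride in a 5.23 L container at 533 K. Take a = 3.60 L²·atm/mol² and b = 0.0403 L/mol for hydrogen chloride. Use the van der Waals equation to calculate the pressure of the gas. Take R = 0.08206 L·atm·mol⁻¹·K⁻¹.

P ≈ 32.10 atm

P = nRT/(V − nb) − a n²/V²
nRT/(V − nb) = (3.96)(0.08206)(533)/(5.23 − 3.96×0.0403) = 173.20/5.0704 = 34.159 atm
a n²/V² = (3.60)(3.96)²/(5.23)² = 2.0639 atm
P = 34.159 − 2.0639 = 32.10 atm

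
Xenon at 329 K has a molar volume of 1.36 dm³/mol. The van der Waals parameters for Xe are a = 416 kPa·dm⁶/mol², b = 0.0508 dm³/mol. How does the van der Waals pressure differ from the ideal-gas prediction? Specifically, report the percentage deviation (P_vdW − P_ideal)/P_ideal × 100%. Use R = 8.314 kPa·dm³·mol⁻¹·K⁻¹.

Ideal: P_ideal = RT/V_m = (8.314)(329)/1.36 = 2011.25 kPa
vdW: P = RT/(V_m − b) − a/V_m² = 2735.31/1.30920 − 416/1.84960 = 2089.30 − 224.913 = 1864.39 kPa
% deviation = (1864.39 − 2011.25)/2011.25 × 100% = -7.30%

-7.30 %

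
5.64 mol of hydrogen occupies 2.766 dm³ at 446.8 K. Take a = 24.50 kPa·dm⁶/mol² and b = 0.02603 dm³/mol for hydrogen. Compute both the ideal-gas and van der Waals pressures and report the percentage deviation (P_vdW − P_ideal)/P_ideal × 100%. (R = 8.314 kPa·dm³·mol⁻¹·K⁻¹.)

Ideal: P_ideal = nRT/V = (5.64)(8.314)(446.8)/2.766 = 7574.43 kPa
vdW: P = nRT/(V − nb) − a n²/V² = 20950.9/2.61919 − 779.335/7.65076 = 7999.00 − 101.864 = 7897.14 kPa
% deviation = (7897.14 − 7574.43)/7574.43 × 100% = 4.26%

4.26 %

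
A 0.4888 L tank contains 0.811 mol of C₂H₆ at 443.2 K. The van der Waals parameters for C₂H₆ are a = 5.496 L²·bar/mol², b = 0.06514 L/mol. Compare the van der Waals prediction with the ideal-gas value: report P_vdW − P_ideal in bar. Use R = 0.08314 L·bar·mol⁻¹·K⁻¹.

ΔP ≈ -7.721 bar

Ideal: P_ideal = nRT/V = (0.811)(0.08314)(443.2)/0.4888 = 61.1363 bar
vdW: P = nRT/(V − nb) − a n²/V² = 29.8834/0.435971 − 3.61483/0.238925 = 68.5445 − 15.1296 = 53.4149 bar
ΔP = 53.4149 − 61.1363 = -7.721 bar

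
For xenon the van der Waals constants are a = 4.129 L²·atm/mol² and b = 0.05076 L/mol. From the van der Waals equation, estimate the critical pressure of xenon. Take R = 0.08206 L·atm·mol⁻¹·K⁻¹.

For a van der Waals gas, P_c = a/(27b²).
P_c = 4.129/(27×(0.05076)²) = 4.129/0.069568 = 59.35 atm

P_c ≈ 59.35 atm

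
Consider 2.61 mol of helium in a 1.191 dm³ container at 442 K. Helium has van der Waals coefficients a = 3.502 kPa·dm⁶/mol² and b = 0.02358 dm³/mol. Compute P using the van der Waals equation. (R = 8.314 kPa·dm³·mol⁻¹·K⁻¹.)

P ≈ 8475 kPa

P = nRT/(V − nb) − a n²/V²
nRT/(V − nb) = (2.61)(8.314)(442)/(1.191 − 2.61×0.02358) = 9591.2/1.1295 = 8491.5 kPa
a n²/V² = (3.502)(2.61)²/(1.191)² = 16.818 kPa
P = 8491.5 − 16.818 = 8475 kPa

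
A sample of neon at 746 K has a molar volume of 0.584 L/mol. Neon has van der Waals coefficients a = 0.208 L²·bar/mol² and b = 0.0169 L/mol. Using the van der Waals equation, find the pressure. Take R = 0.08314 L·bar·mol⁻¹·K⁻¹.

P = RT/(V_m − b) − a/V_m²
RT/(V_m − b) = (0.08314)(746)/(0.584 − 0.0169) = 62.022/0.56710 = 109.37 bar
a/V_m² = 0.208/(0.584)² = 0.60987 bar
P = 109.37 − 0.60987 = 108.8 bar

P ≈ 108.8 bar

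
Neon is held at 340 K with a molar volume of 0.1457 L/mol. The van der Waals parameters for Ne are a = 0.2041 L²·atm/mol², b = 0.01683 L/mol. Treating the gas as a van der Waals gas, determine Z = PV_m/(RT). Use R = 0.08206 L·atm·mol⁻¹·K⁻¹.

Z ≈ 1.080

P = RT/(V_m − b) − a/V_m² = (0.08206)(340)/(0.1457 − 0.01683) − 0.2041/(0.1457)²
  = 27.900/0.12887 − 9.6144 = 216.50 − 9.6144 = 206.89 atm
Z = PV_m/(RT) = (206.89)(0.1457)/((0.08206)(340)) = 30.144/27.900 = 1.080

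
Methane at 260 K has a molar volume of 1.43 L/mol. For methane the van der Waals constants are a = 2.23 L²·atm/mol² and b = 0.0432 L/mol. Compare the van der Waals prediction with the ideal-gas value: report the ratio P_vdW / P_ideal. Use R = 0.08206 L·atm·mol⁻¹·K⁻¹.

Ideal: P_ideal = RT/V_m = (0.08206)(260)/1.43 = 14.9200 atm
vdW: P = RT/(V_m − b) − a/V_m² = 21.3356/1.38680 − 2.23/2.04490 = 15.3848 − 1.09052 = 14.2943 atm
Ratio = 14.2943/14.9200 = 0.9581

P_vdW / P_ideal ≈ 0.9581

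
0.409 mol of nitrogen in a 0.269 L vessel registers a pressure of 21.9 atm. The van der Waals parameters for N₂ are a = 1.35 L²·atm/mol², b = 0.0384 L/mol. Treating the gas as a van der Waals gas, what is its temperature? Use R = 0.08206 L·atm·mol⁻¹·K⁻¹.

T = (P + a n²/V²)(V − nb)/(nR)
P + a n²/V² = 21.9 + (1.35)(0.409)²/(0.269)² = 25.021 atm
V − nb = 0.269 − (0.409)(0.0384) = 0.25329 L
T = (25.021)(0.25329)/((0.409)(0.08206)) = 188.8 K

T ≈ 188.8 K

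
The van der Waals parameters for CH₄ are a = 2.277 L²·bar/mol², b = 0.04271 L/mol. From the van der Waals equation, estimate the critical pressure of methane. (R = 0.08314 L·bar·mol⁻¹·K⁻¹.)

For a van der Waals gas, P_c = a/(27b²).
P_c = 2.277/(27×(0.04271)²) = 2.277/0.049252 = 46.23 bar

P_c ≈ 46.23 bar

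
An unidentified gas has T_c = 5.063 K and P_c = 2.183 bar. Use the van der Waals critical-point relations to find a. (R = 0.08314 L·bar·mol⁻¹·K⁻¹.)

From T_c = 8a/(27Rb) and P_c = a/(27b²): a = 27 R² T_c²/(64 P_c).
a = 27×(0.08314)²×(5.063)²/(64×2.183) = 4.7841/139.71 = 0.03424 L²·bar/mol²

a ≈ 0.03424 L²·bar/mol²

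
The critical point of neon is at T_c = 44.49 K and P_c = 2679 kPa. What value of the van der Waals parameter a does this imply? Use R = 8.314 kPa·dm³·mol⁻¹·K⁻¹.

a ≈ 21.55 kPa·dm⁶/mol²

From T_c = 8a/(27Rb) and P_c = a/(27b²): a = 27 R² T_c²/(64 P_c).
a = 27×(8.314)²×(44.49)²/(64×2679) = 3694100/171456 = 21.55 kPa·dm⁶/mol²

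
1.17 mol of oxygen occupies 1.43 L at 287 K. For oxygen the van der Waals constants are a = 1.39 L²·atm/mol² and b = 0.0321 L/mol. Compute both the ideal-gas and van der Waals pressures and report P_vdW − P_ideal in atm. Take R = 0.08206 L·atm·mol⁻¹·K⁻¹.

Ideal: P_ideal = nRT/V = (1.17)(0.08206)(287)/1.43 = 19.2692 atm
vdW: P = nRT/(V − nb) − a n²/V² = 27.5549/1.39244 − 1.90277/2.04490 = 19.7889 − 0.930495 = 18.8584 atm
ΔP = 18.8584 − 19.2692 = -0.411 atm

ΔP ≈ -0.411 atm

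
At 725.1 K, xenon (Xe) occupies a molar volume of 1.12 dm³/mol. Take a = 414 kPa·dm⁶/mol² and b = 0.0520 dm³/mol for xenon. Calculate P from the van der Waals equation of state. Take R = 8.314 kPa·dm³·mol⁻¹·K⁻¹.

P = RT/(V_m − b) − a/V_m²
RT/(V_m − b) = (8.314)(725.1)/(1.12 − 0.0520) = 6028.5/1.0680 = 5644.7 kPa
a/V_m² = 414/(1.12)² = 330.04 kPa
P = 5644.7 − 330.04 = 5315 kPa

P ≈ 5315 kPa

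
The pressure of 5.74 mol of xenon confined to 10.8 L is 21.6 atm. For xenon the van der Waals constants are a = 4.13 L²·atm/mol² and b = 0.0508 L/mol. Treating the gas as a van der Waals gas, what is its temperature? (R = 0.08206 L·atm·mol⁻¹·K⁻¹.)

T ≈ 507.9 K

T = (P + a n²/V²)(V − nb)/(nR)
P + a n²/V² = 21.6 + (4.13)(5.74)²/(10.8)² = 22.767 atm
V − nb = 10.8 − (5.74)(0.0508) = 10.508 L
T = (22.767)(10.508)/((5.74)(0.08206)) = 507.9 K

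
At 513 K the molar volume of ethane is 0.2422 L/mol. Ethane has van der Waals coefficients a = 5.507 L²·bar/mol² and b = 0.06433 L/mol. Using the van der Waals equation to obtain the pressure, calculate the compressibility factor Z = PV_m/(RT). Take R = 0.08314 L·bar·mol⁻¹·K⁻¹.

P = RT/(V_m − b) − a/V_m² = (0.08314)(513)/(0.2422 − 0.06433) − 5.507/(0.2422)²
  = 42.651/0.17787 − 93.879 = 239.79 − 93.879 = 145.91 bar
Z = PV_m/(RT) = (145.91)(0.2422)/((0.08314)(513)) = 35.339/42.651 = 0.8286

Z ≈ 0.8286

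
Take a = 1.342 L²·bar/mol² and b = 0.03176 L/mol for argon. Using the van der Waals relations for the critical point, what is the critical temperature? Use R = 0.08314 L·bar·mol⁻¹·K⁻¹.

T_c ≈ 150.6 K

For a van der Waals gas, T_c = 8a/(27Rb).
T_c = 8×1.342/(27×0.08314×0.03176) = 10.736/0.071294 = 150.6 K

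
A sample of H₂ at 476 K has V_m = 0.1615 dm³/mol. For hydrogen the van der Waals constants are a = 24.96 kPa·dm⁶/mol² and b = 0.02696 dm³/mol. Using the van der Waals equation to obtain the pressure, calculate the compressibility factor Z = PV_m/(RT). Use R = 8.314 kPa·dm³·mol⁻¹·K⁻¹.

Z ≈ 1.161

P = RT/(V_m − b) − a/V_m² = (8.314)(476)/(0.1615 − 0.02696) − 24.96/(0.1615)²
  = 3957.5/0.13454 − 956.97 = 29415 − 956.97 = 28458 kPa
Z = PV_m/(RT) = (28458)(0.1615)/((8.314)(476)) = 4596.0/3957.5 = 1.161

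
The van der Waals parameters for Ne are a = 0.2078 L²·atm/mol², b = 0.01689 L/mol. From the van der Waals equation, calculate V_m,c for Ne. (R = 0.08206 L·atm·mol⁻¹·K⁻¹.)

V_m,c ≈ 0.05067 L/mol

For a van der Waals gas, V_m,c = 3b.
V_m,c = 3×0.01689 = 0.05067 L/mol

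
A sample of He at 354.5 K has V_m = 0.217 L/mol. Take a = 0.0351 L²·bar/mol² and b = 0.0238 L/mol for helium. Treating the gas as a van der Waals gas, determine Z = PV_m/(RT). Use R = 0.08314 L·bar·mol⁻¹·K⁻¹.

P = RT/(V_m − b) − a/V_m² = (0.08314)(354.5)/(0.217 − 0.0238) − 0.0351/(0.217)²
  = 29.473/0.19320 − 0.74540 = 152.55 − 0.74540 = 151.80 bar
Z = PV_m/(RT) = (151.80)(0.217)/((0.08314)(354.5)) = 32.941/29.473 = 1.118

Z ≈ 1.118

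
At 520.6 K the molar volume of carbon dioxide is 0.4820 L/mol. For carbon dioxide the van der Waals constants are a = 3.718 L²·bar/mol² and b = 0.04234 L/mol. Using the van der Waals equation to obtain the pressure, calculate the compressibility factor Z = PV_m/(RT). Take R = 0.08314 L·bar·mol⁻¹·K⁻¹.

P = RT/(V_m − b) − a/V_m² = (0.08314)(520.6)/(0.4820 − 0.04234) − 3.718/(0.4820)²
  = 43.283/0.43966 − 16.004 = 98.447 − 16.004 = 82.443 bar
Z = PV_m/(RT) = (82.443)(0.4820)/((0.08314)(520.6)) = 39.738/43.283 = 0.9181

Z ≈ 0.9181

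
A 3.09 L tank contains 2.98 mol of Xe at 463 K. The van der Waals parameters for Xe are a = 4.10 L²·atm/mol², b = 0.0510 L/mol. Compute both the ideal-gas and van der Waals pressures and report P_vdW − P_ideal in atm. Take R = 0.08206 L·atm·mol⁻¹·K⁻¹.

ΔP ≈ -1.918 atm

Ideal: P_ideal = nRT/V = (2.98)(0.08206)(463)/3.09 = 36.6413 atm
vdW: P = nRT/(V − nb) − a n²/V² = 113.221/2.93802 − 36.4096/9.54810 = 38.5365 − 3.81328 = 34.7232 atm
ΔP = 34.7232 − 36.6413 = -1.918 atm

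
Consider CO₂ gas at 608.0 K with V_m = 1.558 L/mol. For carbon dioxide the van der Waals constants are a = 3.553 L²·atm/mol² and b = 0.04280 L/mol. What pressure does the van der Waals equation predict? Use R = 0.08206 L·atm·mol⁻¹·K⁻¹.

P ≈ 31.46 atm

P = RT/(V_m − b) − a/V_m²
RT/(V_m − b) = (0.08206)(608.0)/(1.558 − 0.04280) = 49.892/1.5152 = 32.928 atm
a/V_m² = 3.553/(1.558)² = 1.4637 atm
P = 32.928 − 1.4637 = 31.46 atm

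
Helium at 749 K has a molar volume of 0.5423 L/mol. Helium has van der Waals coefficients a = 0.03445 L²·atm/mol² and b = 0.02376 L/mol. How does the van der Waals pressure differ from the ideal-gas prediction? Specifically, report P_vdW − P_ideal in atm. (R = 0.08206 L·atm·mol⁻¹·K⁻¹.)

ΔP ≈ 5.08 atm

Ideal: P_ideal = RT/V_m = (0.08206)(749)/0.5423 = 113.338 atm
vdW: P = RT/(V_m − b) − a/V_m² = 61.4629/0.518540 − 0.03445/0.294089 = 118.531 − 0.117141 = 118.414 atm
ΔP = 118.414 − 113.338 = 5.08 atm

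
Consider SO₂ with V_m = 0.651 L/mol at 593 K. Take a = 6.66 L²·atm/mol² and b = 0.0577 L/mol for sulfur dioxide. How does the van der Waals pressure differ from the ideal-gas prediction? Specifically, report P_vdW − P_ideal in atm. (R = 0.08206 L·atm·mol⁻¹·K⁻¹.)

Ideal: P_ideal = RT/V_m = (0.08206)(593)/0.651 = 74.7490 atm
vdW: P = RT/(V_m − b) − a/V_m² = 48.6616/0.593300 − 6.66/0.423801 = 82.0185 − 15.7149 = 66.3036 atm
ΔP = 66.3036 − 74.7490 = -8.445 atm

ΔP ≈ -8.445 atm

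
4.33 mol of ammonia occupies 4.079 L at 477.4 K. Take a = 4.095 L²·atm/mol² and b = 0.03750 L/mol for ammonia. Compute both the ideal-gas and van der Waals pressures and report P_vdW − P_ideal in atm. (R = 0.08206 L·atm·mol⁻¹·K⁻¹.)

Ideal: P_ideal = nRT/V = (4.33)(0.08206)(477.4)/4.079 = 41.5861 atm
vdW: P = nRT/(V − nb) − a n²/V² = 169.630/3.91663 − 76.7767/16.6382 = 43.3102 − 4.61448 = 38.6957 atm
ΔP = 38.6957 − 41.5861 = -2.890 atm

ΔP ≈ -2.890 atm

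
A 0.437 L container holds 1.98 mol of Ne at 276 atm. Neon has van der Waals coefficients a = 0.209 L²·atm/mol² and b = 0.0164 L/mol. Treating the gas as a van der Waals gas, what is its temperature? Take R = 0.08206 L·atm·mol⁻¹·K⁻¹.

T ≈ 697.8 K

T = (P + a n²/V²)(V − nb)/(nR)
P + a n²/V² = 276 + (0.209)(1.98)²/(0.437)² = 280.29 atm
V − nb = 0.437 − (1.98)(0.0164) = 0.40453 L
T = (280.29)(0.40453)/((1.98)(0.08206)) = 697.8 K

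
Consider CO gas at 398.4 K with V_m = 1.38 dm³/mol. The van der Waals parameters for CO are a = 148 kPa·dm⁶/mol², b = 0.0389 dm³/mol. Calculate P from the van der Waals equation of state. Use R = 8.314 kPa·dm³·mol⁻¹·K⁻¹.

P = RT/(V_m − b) − a/V_m²
RT/(V_m − b) = (8.314)(398.4)/(1.38 − 0.0389) = 3312.3/1.3411 = 2469.8 kPa
a/V_m² = 148/(1.38)² = 77.715 kPa
P = 2469.8 − 77.715 = 2392 kPa

P ≈ 2392 kPa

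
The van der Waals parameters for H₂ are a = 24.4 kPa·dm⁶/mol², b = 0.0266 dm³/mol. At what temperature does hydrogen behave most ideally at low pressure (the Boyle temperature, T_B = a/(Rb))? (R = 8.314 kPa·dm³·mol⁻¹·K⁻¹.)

T_B ≈ 110.3 K

For a van der Waals gas the second virial coefficient B₂ = b − a/(RT) vanishes at T_B = a/(Rb).
T_B = 24.4/(8.314×0.0266) = 24.4/0.22115 = 110.3 K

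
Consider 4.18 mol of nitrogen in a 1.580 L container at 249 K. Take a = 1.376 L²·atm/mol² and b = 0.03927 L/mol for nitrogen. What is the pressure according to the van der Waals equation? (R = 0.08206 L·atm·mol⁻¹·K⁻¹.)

P ≈ 50.69 atm

P = nRT/(V − nb) − a n²/V²
nRT/(V − nb) = (4.18)(0.08206)(249)/(1.580 − 4.18×0.03927) = 85.410/1.4159 = 60.322 atm
a n²/V² = (1.376)(4.18)²/(1.580)² = 9.6307 atm
P = 60.322 − 9.6307 = 50.69 atm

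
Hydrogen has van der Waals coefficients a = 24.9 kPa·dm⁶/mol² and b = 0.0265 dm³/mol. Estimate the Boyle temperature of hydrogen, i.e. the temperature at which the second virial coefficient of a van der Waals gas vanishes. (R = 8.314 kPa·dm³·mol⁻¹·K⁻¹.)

T_B ≈ 113.0 K

For a van der Waals gas the second virial coefficient B₂ = b − a/(RT) vanishes at T_B = a/(Rb).
T_B = 24.9/(8.314×0.0265) = 24.9/0.22032 = 113.0 K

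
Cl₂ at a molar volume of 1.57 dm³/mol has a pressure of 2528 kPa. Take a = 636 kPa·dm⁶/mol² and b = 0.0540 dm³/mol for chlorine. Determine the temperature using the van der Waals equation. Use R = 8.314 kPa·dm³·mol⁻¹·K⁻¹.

T ≈ 508.0 K

T = (P + a/V_m²)(V_m − b)/R
P + a/V_m² = 2528 + 636/(1.57)² = 2786.0 kPa
V_m − b = 1.57 − 0.0540 = 1.5160 dm³/mol
T = (2786.0)(1.5160)/8.314 = 508.0 K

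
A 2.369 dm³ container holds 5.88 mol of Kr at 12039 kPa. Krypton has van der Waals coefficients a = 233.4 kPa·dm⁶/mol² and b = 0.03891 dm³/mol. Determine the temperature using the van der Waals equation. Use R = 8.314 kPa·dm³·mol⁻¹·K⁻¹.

T ≈ 590.0 K

T = (P + a n²/V²)(V − nb)/(nR)
P + a n²/V² = 12039 + (233.4)(5.88)²/(2.369)² = 13477 kPa
V − nb = 2.369 − (5.88)(0.03891) = 2.1402 dm³
T = (13477)(2.1402)/((5.88)(8.314)) = 590.0 K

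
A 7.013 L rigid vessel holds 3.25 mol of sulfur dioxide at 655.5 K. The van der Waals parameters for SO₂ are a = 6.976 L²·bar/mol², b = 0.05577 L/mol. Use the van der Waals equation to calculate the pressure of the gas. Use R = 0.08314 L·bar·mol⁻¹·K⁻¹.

P ≈ 24.43 bar

P = nRT/(V − nb) − a n²/V²
nRT/(V − nb) = (3.25)(0.08314)(655.5)/(7.013 − 3.25×0.05577) = 177.12/6.8317 = 25.926 bar
a n²/V² = (6.976)(3.25)²/(7.013)² = 1.4982 bar
P = 25.926 − 1.4982 = 24.43 bar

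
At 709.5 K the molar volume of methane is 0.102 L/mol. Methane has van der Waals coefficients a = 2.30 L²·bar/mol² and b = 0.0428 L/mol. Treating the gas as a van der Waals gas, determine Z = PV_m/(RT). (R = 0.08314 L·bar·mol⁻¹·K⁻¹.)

Z ≈ 1.341

P = RT/(V_m − b) − a/V_m² = (0.08314)(709.5)/(0.102 − 0.0428) − 2.30/(0.102)²
  = 58.988/0.059200 − 221.07 = 996.42 − 221.07 = 775.35 bar
Z = PV_m/(RT) = (775.35)(0.102)/((0.08314)(709.5)) = 79.086/58.988 = 1.341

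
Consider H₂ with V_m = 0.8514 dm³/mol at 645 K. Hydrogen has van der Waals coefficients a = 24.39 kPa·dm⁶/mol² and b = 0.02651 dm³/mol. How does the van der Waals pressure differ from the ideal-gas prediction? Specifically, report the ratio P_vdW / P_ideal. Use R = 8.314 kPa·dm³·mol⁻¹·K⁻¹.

P_vdW / P_ideal ≈ 1.027

Ideal: P_ideal = RT/V_m = (8.314)(645)/0.8514 = 6298.48 kPa
vdW: P = RT/(V_m − b) − a/V_m² = 5362.53/0.824890 − 24.39/0.724882 = 6500.90 − 33.6469 = 6467.25 kPa
Ratio = 6467.25/6298.48 = 1.027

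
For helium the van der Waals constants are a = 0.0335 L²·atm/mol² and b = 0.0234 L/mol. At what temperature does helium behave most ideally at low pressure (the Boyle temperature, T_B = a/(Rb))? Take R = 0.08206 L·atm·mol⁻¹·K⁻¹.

T_B ≈ 17.45 K

For a van der Waals gas the second virial coefficient B₂ = b − a/(RT) vanishes at T_B = a/(Rb).
T_B = 0.0335/(0.08206×0.0234) = 0.0335/0.0019202 = 17.45 K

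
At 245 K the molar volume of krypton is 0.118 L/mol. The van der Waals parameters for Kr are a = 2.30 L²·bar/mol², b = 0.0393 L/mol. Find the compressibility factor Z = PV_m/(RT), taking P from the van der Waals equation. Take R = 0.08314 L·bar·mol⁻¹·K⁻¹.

P = RT/(V_m − b) − a/V_m² = (0.08314)(245)/(0.118 − 0.0393) − 2.30/(0.118)²
  = 20.369/0.078700 − 165.18 = 258.82 − 165.18 = 93.64 bar
Z = PV_m/(RT) = (93.64)(0.118)/((0.08314)(245)) = 11.050/20.369 = 0.5425

Z ≈ 0.5425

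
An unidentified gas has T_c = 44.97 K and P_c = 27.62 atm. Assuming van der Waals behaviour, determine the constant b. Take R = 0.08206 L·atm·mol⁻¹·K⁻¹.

b ≈ 0.01670 L/mol

From T_c = 8a/(27Rb) and P_c = a/(27b²): b = R T_c/(8 P_c).
b = (0.08206)(44.97)/(8×27.62) = 3.6902/220.96 = 0.01670 L/mol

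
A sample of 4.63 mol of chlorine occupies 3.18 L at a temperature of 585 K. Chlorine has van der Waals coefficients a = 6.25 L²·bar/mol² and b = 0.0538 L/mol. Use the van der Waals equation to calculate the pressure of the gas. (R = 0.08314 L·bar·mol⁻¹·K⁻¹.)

P = nRT/(V − nb) − a n²/V²
nRT/(V − nb) = (4.63)(0.08314)(585)/(3.18 − 4.63×0.0538) = 225.19/2.9309 = 76.833 bar
a n²/V² = (6.25)(4.63)²/(3.18)² = 13.249 bar
P = 76.833 − 13.249 = 63.58 bar

P ≈ 63.58 bar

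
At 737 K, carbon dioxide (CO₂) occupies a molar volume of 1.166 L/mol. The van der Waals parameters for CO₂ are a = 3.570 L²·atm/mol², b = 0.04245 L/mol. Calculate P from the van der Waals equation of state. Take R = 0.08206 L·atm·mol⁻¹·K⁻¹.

P = RT/(V_m − b) − a/V_m²
RT/(V_m − b) = (0.08206)(737)/(1.166 − 0.04245) = 60.478/1.1236 = 53.825 atm
a/V_m² = 3.570/(1.166)² = 2.6259 atm
P = 53.825 − 2.6259 = 51.20 atm

P ≈ 51.20 atm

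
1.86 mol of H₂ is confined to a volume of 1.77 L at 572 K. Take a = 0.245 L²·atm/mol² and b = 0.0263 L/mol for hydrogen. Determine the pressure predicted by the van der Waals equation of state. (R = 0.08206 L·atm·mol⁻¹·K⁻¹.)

P ≈ 50.46 atm

P = nRT/(V − nb) − a n²/V²
nRT/(V − nb) = (1.86)(0.08206)(572)/(1.77 − 1.86×0.0263) = 87.305/1.7211 = 50.726 atm
a n²/V² = (0.245)(1.86)²/(1.77)² = 0.27055 atm
P = 50.726 − 0.27055 = 50.46 atm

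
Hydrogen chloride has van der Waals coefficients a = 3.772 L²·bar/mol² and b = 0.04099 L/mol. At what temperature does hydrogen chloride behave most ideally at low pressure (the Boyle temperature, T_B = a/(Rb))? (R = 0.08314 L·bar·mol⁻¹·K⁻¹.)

T_B ≈ 1107 K

For a van der Waals gas the second virial coefficient B₂ = b − a/(RT) vanishes at T_B = a/(Rb).
T_B = 3.772/(0.08314×0.04099) = 3.772/0.0034079 = 1107 K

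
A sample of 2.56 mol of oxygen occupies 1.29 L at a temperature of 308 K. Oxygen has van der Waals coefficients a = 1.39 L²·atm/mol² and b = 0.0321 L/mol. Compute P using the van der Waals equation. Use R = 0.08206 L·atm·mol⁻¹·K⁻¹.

P = nRT/(V − nb) − a n²/V²
nRT/(V − nb) = (2.56)(0.08206)(308)/(1.29 − 2.56×0.0321) = 64.703/1.2078 = 53.571 atm
a n²/V² = (1.39)(2.56)²/(1.29)² = 5.4741 atm
P = 53.571 − 5.4741 = 48.10 atm

P ≈ 48.10 atm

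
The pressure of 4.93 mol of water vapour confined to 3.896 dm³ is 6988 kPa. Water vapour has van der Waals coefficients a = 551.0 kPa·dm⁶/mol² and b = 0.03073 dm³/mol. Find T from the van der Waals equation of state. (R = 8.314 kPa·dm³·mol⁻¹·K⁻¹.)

T = (P + a n²/V²)(V − nb)/(nR)
P + a n²/V² = 6988 + (551.0)(4.93)²/(3.896)² = 7870.3 kPa
V − nb = 3.896 − (4.93)(0.03073) = 3.7445 dm³
T = (7870.3)(3.7445)/((4.93)(8.314)) = 719.0 K

T ≈ 719.0 K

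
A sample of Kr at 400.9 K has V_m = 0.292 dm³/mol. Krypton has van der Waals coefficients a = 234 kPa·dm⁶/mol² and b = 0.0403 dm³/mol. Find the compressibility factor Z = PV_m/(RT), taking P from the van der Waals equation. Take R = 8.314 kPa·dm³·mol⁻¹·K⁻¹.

P = RT/(V_m − b) − a/V_m² = (8.314)(400.9)/(0.292 − 0.0403) − 234/(0.292)²
  = 3333.1/0.25170 − 2744.4 = 13242 − 2744.4 = 10498 kPa
Z = PV_m/(RT) = (10498)(0.292)/((8.314)(400.9)) = 3065.4/3333.1 = 0.9197

Z ≈ 0.9197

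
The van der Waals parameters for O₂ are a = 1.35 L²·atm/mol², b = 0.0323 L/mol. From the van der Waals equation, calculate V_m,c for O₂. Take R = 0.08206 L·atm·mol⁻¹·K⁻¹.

V_m,c ≈ 0.09690 L/mol

For a van der Waals gas, V_m,c = 3b.
V_m,c = 3×0.0323 = 0.09690 L/mol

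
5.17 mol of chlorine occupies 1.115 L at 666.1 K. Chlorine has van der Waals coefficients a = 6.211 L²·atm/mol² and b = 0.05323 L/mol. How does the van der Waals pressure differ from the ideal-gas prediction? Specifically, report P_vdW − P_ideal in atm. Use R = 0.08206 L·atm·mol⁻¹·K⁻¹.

Ideal: P_ideal = nRT/V = (5.17)(0.08206)(666.1)/1.115 = 253.447 atm
vdW: P = nRT/(V − nb) − a n²/V² = 282.593/0.839801 − 166.013/1.24323 = 336.500 − 133.534 = 202.966 atm
ΔP = 202.966 − 253.447 = -50.48 atm

ΔP ≈ -50.48 atm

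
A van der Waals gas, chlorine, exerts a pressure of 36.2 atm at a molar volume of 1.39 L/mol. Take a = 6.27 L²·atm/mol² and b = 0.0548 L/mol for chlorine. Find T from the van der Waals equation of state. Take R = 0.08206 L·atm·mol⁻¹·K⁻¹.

T ≈ 641.8 K

T = (P + a/V_m²)(V_m − b)/R
P + a/V_m² = 36.2 + 6.27/(1.39)² = 39.445 atm
V_m − b = 1.39 − 0.0548 = 1.3352 L/mol
T = (39.445)(1.3352)/0.08206 = 641.8 K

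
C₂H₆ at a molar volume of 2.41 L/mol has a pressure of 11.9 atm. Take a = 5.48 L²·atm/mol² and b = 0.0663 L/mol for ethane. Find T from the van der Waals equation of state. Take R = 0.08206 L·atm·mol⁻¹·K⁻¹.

T ≈ 366.8 K

T = (P + a/V_m²)(V_m − b)/R
P + a/V_m² = 11.9 + 5.48/(2.41)² = 12.844 atm
V_m − b = 2.41 − 0.0663 = 2.3437 L/mol
T = (12.844)(2.3437)/0.08206 = 366.8 K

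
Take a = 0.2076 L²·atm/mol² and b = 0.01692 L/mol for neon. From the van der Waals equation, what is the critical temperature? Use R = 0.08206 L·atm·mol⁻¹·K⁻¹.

T_c ≈ 44.30 K

For a van der Waals gas, T_c = 8a/(27Rb).
T_c = 8×0.2076/(27×0.08206×0.01692) = 1.6608/0.037488 = 44.30 K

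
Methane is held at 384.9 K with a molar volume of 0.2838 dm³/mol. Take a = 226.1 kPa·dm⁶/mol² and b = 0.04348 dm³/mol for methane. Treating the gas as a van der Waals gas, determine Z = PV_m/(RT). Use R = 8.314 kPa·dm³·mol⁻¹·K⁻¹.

P = RT/(V_m − b) − a/V_m² = (8.314)(384.9)/(0.2838 − 0.04348) − 226.1/(0.2838)²
  = 3200.1/0.24032 − 2807.2 = 13316 − 2807.2 = 10509 kPa
Z = PV_m/(RT) = (10509)(0.2838)/((8.314)(384.9)) = 2982.5/3200.1 = 0.9320

Z ≈ 0.9320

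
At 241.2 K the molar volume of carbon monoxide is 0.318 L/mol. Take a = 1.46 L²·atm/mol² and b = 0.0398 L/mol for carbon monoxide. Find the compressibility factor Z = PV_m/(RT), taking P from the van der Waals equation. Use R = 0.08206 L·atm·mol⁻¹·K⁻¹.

P = RT/(V_m − b) − a/V_m² = (0.08206)(241.2)/(0.318 − 0.0398) − 1.46/(0.318)²
  = 19.793/0.27820 − 14.438 = 71.147 − 14.438 = 56.709 atm
Z = PV_m/(RT) = (56.709)(0.318)/((0.08206)(241.2)) = 18.033/19.793 = 0.9111

Z ≈ 0.9111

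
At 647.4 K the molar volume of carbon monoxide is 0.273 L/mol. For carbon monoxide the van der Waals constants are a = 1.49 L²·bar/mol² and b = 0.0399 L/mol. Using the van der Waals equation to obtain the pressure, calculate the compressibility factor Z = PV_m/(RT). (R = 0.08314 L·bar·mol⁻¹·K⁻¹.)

P = RT/(V_m − b) − a/V_m² = (0.08314)(647.4)/(0.273 − 0.0399) − 1.49/(0.273)²
  = 53.825/0.23310 − 19.992 = 230.91 − 19.992 = 210.92 bar
Z = PV_m/(RT) = (210.92)(0.273)/((0.08314)(647.4)) = 57.581/53.825 = 1.070

Z ≈ 1.070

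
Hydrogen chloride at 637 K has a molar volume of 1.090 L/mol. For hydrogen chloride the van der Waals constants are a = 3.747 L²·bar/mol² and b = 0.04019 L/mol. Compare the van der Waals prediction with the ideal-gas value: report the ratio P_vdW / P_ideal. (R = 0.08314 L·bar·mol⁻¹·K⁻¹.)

Ideal: P_ideal = RT/V_m = (0.08314)(637)/1.090 = 48.5873 bar
vdW: P = RT/(V_m − b) − a/V_m² = 52.9602/1.04981 − 3.747/1.18810 = 50.4474 − 3.15377 = 47.2936 bar
Ratio = 47.2936/48.5873 = 0.9734

P_vdW / P_ideal ≈ 0.9734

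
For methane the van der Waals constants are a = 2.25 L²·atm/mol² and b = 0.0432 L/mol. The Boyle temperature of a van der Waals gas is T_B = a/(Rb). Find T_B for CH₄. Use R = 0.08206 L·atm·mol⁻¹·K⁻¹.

For a van der Waals gas the second virial coefficient B₂ = b − a/(RT) vanishes at T_B = a/(Rb).
T_B = 2.25/(0.08206×0.0432) = 2.25/0.0035450 = 634.7 K

T_B ≈ 634.7 K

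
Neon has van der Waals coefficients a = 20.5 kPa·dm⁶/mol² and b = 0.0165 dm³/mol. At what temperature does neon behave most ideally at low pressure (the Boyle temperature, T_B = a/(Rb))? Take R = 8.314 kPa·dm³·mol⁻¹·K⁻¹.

T_B ≈ 149.4 K

For a van der Waals gas the second virial coefficient B₂ = b − a/(RT) vanishes at T_B = a/(Rb).
T_B = 20.5/(8.314×0.0165) = 20.5/0.13718 = 149.4 K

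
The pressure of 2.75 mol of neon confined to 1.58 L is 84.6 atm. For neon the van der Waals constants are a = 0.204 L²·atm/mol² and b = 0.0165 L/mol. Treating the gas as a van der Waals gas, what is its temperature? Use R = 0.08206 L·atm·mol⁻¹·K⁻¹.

T ≈ 579.5 K

T = (P + a n²/V²)(V − nb)/(nR)
P + a n²/V² = 84.6 + (0.204)(2.75)²/(1.58)² = 85.218 atm
V − nb = 1.58 − (2.75)(0.0165) = 1.5346 L
T = (85.218)(1.5346)/((2.75)(0.08206)) = 579.5 K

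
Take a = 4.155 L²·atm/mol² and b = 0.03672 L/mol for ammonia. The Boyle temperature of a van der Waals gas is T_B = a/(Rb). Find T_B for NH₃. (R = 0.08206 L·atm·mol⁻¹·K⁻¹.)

T_B ≈ 1379 K

For a van der Waals gas the second virial coefficient B₂ = b − a/(RT) vanishes at T_B = a/(Rb).
T_B = 4.155/(0.08206×0.03672) = 4.155/0.0030132 = 1379 K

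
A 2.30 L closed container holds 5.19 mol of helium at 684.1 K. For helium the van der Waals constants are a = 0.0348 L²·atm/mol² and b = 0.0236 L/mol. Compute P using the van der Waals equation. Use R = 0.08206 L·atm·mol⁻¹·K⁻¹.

P = nRT/(V − nb) − a n²/V²
nRT/(V − nb) = (5.19)(0.08206)(684.1)/(2.30 − 5.19×0.0236) = 291.35/2.1775 = 133.80 atm
a n²/V² = (0.0348)(5.19)²/(2.30)² = 0.17720 atm
P = 133.80 − 0.17720 = 133.6 atm

P ≈ 133.6 atm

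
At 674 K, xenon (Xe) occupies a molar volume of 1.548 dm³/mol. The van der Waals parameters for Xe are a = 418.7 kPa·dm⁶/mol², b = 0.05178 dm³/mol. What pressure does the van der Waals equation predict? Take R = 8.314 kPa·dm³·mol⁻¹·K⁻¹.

P = RT/(V_m − b) − a/V_m²
RT/(V_m − b) = (8.314)(674)/(1.548 − 0.05178) = 5603.6/1.4962 = 3745.2 kPa
a/V_m² = 418.7/(1.548)² = 174.73 kPa
P = 3745.2 − 174.73 = 3570 kPa

P ≈ 3570 kPa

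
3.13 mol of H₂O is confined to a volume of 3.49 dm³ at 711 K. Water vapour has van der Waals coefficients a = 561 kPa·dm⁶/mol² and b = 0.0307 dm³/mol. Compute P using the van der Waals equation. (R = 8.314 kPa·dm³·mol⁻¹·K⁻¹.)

P = nRT/(V − nb) − a n²/V²
nRT/(V − nb) = (3.13)(8.314)(711)/(3.49 − 3.13×0.0307) = 18502/3.3939 = 5451.5 kPa
a n²/V² = (561)(3.13)²/(3.49)² = 451.23 kPa
P = 5451.5 − 451.23 = 5000 kPa

P ≈ 5000 kPa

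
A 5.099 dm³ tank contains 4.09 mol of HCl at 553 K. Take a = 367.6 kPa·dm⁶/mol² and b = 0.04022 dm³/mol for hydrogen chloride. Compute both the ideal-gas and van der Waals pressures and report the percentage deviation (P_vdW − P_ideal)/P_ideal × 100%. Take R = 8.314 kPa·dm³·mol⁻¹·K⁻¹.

-3.08 %

Ideal: P_ideal = nRT/V = (4.09)(8.314)(553)/5.099 = 3687.85 kPa
vdW: P = nRT/(V − nb) − a n²/V² = 18804.4/4.93450 − 6149.25/25.9998 = 3810.80 − 236.511 = 3574.29 kPa
% deviation = (3574.29 − 3687.85)/3687.85 × 100% = -3.08%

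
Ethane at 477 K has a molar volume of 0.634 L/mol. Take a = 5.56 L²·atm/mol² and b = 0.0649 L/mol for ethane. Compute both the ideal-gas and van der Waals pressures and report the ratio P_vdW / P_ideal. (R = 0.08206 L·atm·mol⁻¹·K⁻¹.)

Ideal: P_ideal = RT/V_m = (0.08206)(477)/0.634 = 61.7391 atm
vdW: P = RT/(V_m − b) − a/V_m² = 39.1426/0.569100 − 5.56/0.401956 = 68.7798 − 13.8324 = 54.9474 atm
Ratio = 54.9474/61.7391 = 0.8900

P_vdW / P_ideal ≈ 0.8900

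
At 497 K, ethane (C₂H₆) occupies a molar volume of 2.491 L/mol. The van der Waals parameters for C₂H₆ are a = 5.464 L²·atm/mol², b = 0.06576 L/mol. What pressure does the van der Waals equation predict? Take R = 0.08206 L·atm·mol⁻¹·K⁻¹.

P = RT/(V_m − b) − a/V_m²
RT/(V_m − b) = (0.08206)(497)/(2.491 − 0.06576) = 40.784/2.4252 = 16.817 atm
a/V_m² = 5.464/(2.491)² = 0.88057 atm
P = 16.817 − 0.88057 = 15.94 atm

P ≈ 15.94 atm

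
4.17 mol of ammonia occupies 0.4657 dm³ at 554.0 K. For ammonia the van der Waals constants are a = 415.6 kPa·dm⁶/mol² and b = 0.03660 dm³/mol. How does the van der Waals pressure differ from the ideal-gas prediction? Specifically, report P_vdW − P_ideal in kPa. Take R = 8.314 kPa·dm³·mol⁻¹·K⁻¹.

Ideal: P_ideal = nRT/V = (4.17)(8.314)(554.0)/0.4657 = 41242.9 kPa
vdW: P = nRT/(V − nb) − a n²/V² = 19206.8/0.313078 − 7226.83/0.216876 = 61348.3 − 33322.4 = 28025.9 kPa
ΔP = 28025.9 − 41242.9 = -13217 kPa

ΔP ≈ -13217 kPa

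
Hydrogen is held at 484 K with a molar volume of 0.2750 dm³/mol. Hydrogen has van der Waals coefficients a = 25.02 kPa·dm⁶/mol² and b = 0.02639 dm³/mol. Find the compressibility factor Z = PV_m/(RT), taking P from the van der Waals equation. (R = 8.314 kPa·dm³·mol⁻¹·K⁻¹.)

Z ≈ 1.084

P = RT/(V_m − b) − a/V_m² = (8.314)(484)/(0.2750 − 0.02639) − 25.02/(0.2750)²
  = 4024.0/0.24861 − 330.84 = 16186 − 330.84 = 15855 kPa
Z = PV_m/(RT) = (15855)(0.2750)/((8.314)(484)) = 4360.1/4024.0 = 1.084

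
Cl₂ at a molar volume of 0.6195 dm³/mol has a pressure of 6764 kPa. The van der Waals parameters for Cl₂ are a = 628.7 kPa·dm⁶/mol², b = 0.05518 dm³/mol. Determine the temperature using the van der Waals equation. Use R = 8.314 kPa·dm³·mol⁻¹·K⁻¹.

T ≈ 570.3 K

T = (P + a/V_m²)(V_m − b)/R
P + a/V_m² = 6764 + 628.7/(0.6195)² = 8402.2 kPa
V_m − b = 0.6195 − 0.05518 = 0.56432 dm³/mol
T = (8402.2)(0.56432)/8.314 = 570.3 K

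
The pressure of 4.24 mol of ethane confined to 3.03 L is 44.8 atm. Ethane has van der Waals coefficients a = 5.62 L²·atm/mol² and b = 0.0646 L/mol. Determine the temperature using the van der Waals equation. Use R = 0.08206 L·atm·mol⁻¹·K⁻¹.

T = (P + a n²/V²)(V − nb)/(nR)
P + a n²/V² = 44.8 + (5.62)(4.24)²/(3.03)² = 55.805 atm
V − nb = 3.03 − (4.24)(0.0646) = 2.7561 L
T = (55.805)(2.7561)/((4.24)(0.08206)) = 442.0 K

T ≈ 442.0 K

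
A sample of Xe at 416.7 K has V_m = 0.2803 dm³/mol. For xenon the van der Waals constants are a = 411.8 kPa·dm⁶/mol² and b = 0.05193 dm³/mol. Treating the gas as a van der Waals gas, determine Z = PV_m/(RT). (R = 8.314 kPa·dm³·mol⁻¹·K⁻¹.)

P = RT/(V_m − b) − a/V_m² = (8.314)(416.7)/(0.2803 − 0.05193) − 411.8/(0.2803)²
  = 3464.4/0.22837 − 5241.3 = 15170 − 5241.3 = 9929 kPa
Z = PV_m/(RT) = (9929)(0.2803)/((8.314)(416.7)) = 2783.1/3464.4 = 0.8033

Z ≈ 0.8033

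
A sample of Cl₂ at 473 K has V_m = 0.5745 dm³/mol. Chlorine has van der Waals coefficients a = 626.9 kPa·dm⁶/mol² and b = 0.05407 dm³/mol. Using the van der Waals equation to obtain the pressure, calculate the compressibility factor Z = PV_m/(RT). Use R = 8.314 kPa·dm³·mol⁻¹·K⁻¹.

P = RT/(V_m − b) − a/V_m² = (8.314)(473)/(0.5745 − 0.05407) − 626.9/(0.5745)²
  = 3932.5/0.52043 − 1899.4 = 7556.3 − 1899.4 = 5656.9 kPa
Z = PV_m/(RT) = (5656.9)(0.5745)/((8.314)(473)) = 3249.9/3932.5 = 0.8264

Z ≈ 0.8264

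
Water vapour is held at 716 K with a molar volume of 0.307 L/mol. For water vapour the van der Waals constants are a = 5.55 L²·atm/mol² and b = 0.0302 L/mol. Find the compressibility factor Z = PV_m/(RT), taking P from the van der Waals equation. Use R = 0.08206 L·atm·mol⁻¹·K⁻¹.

Z ≈ 0.8014

P = RT/(V_m − b) − a/V_m² = (0.08206)(716)/(0.307 − 0.0302) − 5.55/(0.307)²
  = 58.755/0.27680 − 58.887 = 212.27 − 58.887 = 153.38 atm
Z = PV_m/(RT) = (153.38)(0.307)/((0.08206)(716)) = 47.088/58.755 = 0.8014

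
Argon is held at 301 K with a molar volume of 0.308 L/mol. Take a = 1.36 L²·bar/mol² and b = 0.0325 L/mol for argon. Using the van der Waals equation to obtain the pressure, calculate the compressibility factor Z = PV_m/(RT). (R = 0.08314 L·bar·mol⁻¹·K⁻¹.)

Z ≈ 0.9415

P = RT/(V_m − b) − a/V_m² = (0.08314)(301)/(0.308 − 0.0325) − 1.36/(0.308)²
  = 25.025/0.27550 − 14.336 = 90.835 − 14.336 = 76.499 bar
Z = PV_m/(RT) = (76.499)(0.308)/((0.08314)(301)) = 23.562/25.025 = 0.9415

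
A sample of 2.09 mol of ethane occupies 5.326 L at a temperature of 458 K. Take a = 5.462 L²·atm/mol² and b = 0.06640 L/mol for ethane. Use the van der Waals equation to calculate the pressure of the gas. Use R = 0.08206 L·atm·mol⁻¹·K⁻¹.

P ≈ 14.30 atm

P = nRT/(V − nb) − a n²/V²
nRT/(V − nb) = (2.09)(0.08206)(458)/(5.326 − 2.09×0.06640) = 78.549/5.1872 = 15.143 atm
a n²/V² = (5.462)(2.09)²/(5.326)² = 0.84109 atm
P = 15.143 − 0.84109 = 14.30 atm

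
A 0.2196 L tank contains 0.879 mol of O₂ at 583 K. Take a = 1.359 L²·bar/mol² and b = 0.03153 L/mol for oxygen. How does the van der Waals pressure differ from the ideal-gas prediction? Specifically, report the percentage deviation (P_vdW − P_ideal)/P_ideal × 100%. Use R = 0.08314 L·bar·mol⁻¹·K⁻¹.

Ideal: P_ideal = nRT/V = (0.879)(0.08314)(583)/0.2196 = 194.015 bar
vdW: P = nRT/(V − nb) − a n²/V² = 42.6057/0.191885 − 1.05002/0.0482242 = 222.038 − 21.7737 = 200.264 bar
% deviation = (200.264 − 194.015)/194.015 × 100% = 3.22%

3.22 %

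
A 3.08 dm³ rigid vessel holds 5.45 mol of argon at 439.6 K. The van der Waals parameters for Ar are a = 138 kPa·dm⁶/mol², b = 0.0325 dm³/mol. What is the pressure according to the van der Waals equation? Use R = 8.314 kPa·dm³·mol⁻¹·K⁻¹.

P ≈ 6430 kPa

P = nRT/(V − nb) − a n²/V²
nRT/(V − nb) = (5.45)(8.314)(439.6)/(3.08 − 5.45×0.0325) = 19919/2.9029 = 6861.8 kPa
a n²/V² = (138)(5.45)²/(3.08)² = 432.09 kPa
P = 6861.8 − 432.09 = 6430 kPa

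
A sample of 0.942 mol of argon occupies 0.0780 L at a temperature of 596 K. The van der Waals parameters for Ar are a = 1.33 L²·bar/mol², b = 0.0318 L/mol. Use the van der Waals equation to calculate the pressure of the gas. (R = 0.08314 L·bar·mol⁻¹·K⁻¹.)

P = nRT/(V − nb) − a n²/V²
nRT/(V − nb) = (0.942)(0.08314)(596)/(0.0780 − 0.942×0.0318) = 46.677/0.048044 = 971.55 bar
a n²/V² = (1.33)(0.942)²/(0.0780)² = 193.98 bar
P = 971.55 − 193.98 = 777.6 bar

P ≈ 777.6 bar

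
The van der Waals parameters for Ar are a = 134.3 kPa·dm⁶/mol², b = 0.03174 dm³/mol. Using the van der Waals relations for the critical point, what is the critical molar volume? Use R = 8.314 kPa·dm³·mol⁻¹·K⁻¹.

For a van der Waals gas, V_m,c = 3b.
V_m,c = 3×0.03174 = 0.09522 dm³/mol

V_m,c ≈ 0.09522 dm³/mol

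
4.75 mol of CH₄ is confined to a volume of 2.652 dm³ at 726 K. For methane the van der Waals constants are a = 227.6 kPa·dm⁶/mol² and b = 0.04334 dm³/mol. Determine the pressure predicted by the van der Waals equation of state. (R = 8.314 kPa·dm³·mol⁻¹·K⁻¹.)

P = nRT/(V − nb) − a n²/V²
nRT/(V − nb) = (4.75)(8.314)(726)/(2.652 − 4.75×0.04334) = 28671/2.4461 = 11721 kPa
a n²/V² = (227.6)(4.75)²/(2.652)² = 730.15 kPa
P = 11721 − 730.15 = 10991 kPa

P ≈ 10991 kPa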